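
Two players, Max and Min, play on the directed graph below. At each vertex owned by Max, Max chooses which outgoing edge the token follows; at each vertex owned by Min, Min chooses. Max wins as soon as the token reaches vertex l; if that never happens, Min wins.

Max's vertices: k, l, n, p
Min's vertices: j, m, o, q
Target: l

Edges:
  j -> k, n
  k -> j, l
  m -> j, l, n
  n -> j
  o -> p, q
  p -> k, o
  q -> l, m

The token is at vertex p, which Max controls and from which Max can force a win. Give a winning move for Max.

k

A0 = {l}
A1: add {k} — k (Max) has k→l.
A2: add {p} — p (Max) has p→k.
A3 = A2; e.g. j (Min) can still go to n. Fixed point.
From p, successor k is in the attractor (rank 1); the other successor o is not.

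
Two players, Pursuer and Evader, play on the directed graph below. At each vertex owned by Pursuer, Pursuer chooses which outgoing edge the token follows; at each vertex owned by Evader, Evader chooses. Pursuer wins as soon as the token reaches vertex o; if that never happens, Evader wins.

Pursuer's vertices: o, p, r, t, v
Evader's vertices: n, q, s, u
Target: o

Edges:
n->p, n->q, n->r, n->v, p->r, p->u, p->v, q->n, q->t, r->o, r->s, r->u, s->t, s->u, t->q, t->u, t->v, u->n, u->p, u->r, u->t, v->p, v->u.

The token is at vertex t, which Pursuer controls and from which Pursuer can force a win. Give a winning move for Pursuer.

A0 = {o}
A1: add {r} — r (Pursuer) has r→o.
A2: add {p} — p (Pursuer) has p→r.
A3: add {v} — v (Pursuer) has v→p.
A4: add {t} — t (Pursuer) has t→v.
A5 = A4; e.g. n (Evader) can still go to q. Fixed point.
From t, successor v is in the attractor (rank 3); the other successors q, u are not.

v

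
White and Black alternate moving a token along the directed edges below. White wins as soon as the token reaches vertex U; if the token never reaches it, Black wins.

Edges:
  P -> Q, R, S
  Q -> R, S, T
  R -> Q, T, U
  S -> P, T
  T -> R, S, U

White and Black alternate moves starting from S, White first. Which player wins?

Track states (vertex, player-to-move).
A0 = {(U,White), (U,Black)}
A1: add {(R,White), (T,White)}.
A2 = A1; e.g. (P,White) stays out. (S,White) never enters ⇒ Black avoids the target.

Black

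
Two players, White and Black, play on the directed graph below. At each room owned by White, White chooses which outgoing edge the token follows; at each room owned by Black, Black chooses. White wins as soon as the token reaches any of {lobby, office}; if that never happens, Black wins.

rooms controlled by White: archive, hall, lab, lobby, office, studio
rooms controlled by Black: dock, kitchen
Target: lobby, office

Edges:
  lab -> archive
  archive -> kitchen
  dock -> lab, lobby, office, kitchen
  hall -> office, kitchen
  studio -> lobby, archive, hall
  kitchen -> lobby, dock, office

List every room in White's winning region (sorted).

A0 = {lobby, office}
A1: add {hall, studio} — hall (White) has hall→office; studio (White) has studio→lobby.
A2 = A1; e.g. lab (White) has no edge into A1. Fixed point.
White's winning region = {hall, lobby, office, studio}.

hall, lobby, office, studio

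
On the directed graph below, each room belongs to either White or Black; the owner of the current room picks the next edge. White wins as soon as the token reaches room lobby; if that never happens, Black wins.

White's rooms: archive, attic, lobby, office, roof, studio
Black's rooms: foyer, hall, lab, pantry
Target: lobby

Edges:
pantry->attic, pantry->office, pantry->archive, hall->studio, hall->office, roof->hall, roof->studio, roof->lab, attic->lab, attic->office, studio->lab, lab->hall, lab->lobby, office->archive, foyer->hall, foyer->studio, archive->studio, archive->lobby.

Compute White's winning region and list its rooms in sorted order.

A0 = {lobby}
A1: add {archive} — archive (White) has archive→lobby.
A2: add {office} — office (White) has office→archive.
A3: add {attic} — attic (White) has attic→office.
A4: add {pantry} — pantry (Black): all of {attic, office, archive} already in.
A5 = A4; e.g. hall (Black) can still go to studio. Fixed point.
White's winning region = {archive, attic, lobby, office, pantry}.

archive, attic, lobby, office, pantry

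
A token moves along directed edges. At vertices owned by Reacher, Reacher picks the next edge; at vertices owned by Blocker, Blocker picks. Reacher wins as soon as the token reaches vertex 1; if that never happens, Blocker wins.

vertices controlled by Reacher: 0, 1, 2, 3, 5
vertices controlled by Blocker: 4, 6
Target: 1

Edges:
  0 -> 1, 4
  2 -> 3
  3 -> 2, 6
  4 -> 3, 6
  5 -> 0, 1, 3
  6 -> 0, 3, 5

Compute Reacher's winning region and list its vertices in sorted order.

A0 = {1}
A1: add {0, 5} — 0 (Reacher) has 0→1; 5 (Reacher) has 5→1.
A2 = A1; e.g. 2 (Reacher) has no edge into A1. Fixed point.
Reacher's winning region = {0, 1, 5}.

0, 1, 5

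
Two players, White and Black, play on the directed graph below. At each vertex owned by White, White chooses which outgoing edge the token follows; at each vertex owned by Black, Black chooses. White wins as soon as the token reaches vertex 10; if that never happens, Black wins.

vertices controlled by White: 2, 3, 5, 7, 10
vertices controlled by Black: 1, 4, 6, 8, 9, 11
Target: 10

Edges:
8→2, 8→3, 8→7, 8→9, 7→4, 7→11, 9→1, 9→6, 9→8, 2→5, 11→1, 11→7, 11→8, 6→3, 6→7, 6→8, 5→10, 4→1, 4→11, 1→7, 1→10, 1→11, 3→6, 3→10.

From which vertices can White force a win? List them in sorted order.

2, 3, 5, 10

A0 = {10}
A1: add {3, 5} — 3 (White) has 3→10; 5 (White) has 5→10.
A2: add {2} — 2 (White) has 2→5.
A3 = A2; e.g. 1 (Black) can still go to 7. Fixed point.
White's winning region = {2, 3, 5, 10}.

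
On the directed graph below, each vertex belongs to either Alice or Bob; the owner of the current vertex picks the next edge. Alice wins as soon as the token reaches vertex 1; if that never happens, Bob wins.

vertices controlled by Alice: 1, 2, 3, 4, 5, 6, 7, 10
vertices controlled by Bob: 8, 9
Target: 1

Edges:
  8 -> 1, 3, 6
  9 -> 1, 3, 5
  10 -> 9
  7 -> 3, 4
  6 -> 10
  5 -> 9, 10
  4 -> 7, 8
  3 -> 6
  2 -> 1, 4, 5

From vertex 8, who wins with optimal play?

Bob

A0 = {1}
A1: add {2} — 2 (Alice) has 2→1.
A2 = A1; e.g. 3 (Alice) has no edge into A1. Fixed point.
8 never enters the attractor, so Bob can avoid the target forever.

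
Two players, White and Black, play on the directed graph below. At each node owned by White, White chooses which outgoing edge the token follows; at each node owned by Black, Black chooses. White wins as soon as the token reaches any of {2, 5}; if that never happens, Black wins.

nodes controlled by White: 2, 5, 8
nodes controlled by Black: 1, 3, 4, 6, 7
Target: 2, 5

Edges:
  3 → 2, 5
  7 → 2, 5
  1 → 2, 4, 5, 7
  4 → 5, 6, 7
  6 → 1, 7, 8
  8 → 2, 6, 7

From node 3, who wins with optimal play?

A0 = {2, 5}
A1: add {3, 7, 8} — 3 (Black): all of {2, 5} already in; 7 (Black): all of {2, 5} already in; 8 (White) has 8→2.
A2 = A1; e.g. 1 (Black) can still go to 4. Fixed point.
3 ∈ A1, so White can force the target.

White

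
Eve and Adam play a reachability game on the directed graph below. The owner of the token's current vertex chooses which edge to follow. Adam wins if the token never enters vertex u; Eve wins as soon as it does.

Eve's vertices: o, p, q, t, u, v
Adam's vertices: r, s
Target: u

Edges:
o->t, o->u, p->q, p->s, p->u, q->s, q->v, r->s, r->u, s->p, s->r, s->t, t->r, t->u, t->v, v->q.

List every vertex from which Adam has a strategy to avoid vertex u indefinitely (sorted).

q, r, s, v

A0 = {u}
A1: add {o, p, t} — o (Eve) has o→u; p (Eve) has p→u; t (Eve) has t→u.
A2 = A1; e.g. q (Eve) has no edge into A1. Fixed point.
Eve's attractor = {o, p, t, u}; Adam avoids the target exactly from the complement.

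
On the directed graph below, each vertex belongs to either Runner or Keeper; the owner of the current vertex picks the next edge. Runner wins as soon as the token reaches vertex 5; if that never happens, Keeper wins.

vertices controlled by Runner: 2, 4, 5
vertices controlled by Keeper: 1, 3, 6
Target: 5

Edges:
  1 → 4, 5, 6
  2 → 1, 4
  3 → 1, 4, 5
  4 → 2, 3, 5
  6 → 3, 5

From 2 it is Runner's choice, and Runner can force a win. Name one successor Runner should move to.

4

A0 = {5}
A1: add {4} — 4 (Runner) has 4→5.
A2: add {2} — 2 (Runner) has 2→4.
A3 = A2; e.g. 1 (Keeper) can still go to 6. Fixed point.
From 2, successor 4 is in the attractor (rank 1); the other successor 1 is not.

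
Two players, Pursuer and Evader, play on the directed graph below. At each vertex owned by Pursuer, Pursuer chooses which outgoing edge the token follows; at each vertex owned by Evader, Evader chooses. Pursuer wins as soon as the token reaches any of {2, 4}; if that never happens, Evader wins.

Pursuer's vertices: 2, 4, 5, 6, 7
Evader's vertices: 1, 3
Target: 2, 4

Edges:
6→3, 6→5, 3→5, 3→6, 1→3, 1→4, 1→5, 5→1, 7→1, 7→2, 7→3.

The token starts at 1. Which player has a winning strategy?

A0 = {2, 4}
A1: add {7} — 7 (Pursuer) has 7→2.
A2 = A1; e.g. 1 (Evader) can still go to 3. Fixed point.
1 never enters the attractor, so Evader can avoid the target forever.

Evader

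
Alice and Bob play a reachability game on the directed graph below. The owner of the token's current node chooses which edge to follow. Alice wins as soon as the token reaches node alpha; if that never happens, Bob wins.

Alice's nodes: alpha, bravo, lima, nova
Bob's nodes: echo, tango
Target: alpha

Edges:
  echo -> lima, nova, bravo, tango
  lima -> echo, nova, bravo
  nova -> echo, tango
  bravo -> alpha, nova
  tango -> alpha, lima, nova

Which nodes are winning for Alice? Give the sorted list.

alpha, bravo, lima

A0 = {alpha}
A1: add {bravo} — bravo (Alice) has bravo→alpha.
A2: add {lima} — lima (Alice) has lima→bravo.
A3 = A2; e.g. echo (Bob) can still go to nova. Fixed point.
Alice's winning region = {alpha, bravo, lima}.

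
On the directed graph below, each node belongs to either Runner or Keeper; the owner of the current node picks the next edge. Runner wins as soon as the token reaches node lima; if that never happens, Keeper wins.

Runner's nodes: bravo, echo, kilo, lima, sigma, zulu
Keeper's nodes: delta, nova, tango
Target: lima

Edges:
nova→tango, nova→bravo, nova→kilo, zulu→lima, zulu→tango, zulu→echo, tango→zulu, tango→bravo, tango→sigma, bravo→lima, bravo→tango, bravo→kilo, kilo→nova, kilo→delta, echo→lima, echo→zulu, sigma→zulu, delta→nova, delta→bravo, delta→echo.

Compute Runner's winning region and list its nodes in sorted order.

bravo, echo, lima, sigma, tango, zulu

A0 = {lima}
A1: add {bravo, echo, zulu} — zulu (Runner) has zulu→lima; bravo (Runner) has bravo→lima; echo (Runner) has echo→lima.
A2: add {sigma} — sigma (Runner) has sigma→zulu.
A3: add {tango} — tango (Keeper): all of {zulu, bravo, sigma} already in.
A4 = A3; e.g. nova (Keeper) can still go to kilo. Fixed point.
Runner's winning region = {bravo, echo, lima, sigma, tango, zulu}.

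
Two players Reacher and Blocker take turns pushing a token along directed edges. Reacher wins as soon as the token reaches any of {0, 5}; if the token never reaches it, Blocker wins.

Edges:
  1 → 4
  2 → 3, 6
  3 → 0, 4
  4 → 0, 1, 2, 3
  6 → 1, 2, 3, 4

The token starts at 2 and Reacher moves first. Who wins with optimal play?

Track states (vertex, player-to-move).
A0 = {(0,Reacher), (0,Blocker), (5,Reacher), (5,Blocker)}
A1: add {(3,Reacher), (4,Reacher)}.
A2: add {(1,Blocker), (3,Blocker)}.
A3: add {(2,Reacher), (6,Reacher)}.
(2,Reacher) ∈ A3 ⇒ Reacher forces the target.

Reacher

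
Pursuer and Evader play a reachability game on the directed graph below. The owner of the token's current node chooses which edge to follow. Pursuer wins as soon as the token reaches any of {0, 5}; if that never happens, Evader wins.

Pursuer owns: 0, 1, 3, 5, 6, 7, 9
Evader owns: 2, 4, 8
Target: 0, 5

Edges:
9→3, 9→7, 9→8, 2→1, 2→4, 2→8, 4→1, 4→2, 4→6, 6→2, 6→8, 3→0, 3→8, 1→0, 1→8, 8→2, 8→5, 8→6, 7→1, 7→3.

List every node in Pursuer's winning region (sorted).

A0 = {0, 5}
A1: add {1, 3} — 1 (Pursuer) has 1→0; 3 (Pursuer) has 3→0.
A2: add {7, 9} — 7 (Pursuer) has 7→1; 9 (Pursuer) has 9→3.
A3 = A2; e.g. 2 (Evader) can still go to 4. Fixed point.
Pursuer's winning region = {0, 1, 3, 5, 7, 9}.

0, 1, 3, 5, 7, 9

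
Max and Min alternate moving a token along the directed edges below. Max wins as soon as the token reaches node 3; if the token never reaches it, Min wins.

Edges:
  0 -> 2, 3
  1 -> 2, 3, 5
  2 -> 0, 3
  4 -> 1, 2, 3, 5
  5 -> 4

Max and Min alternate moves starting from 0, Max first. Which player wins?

Max

Track states (vertex, player-to-move).
A0 = {(3,Max), (3,Min)}
A1: add {(0,Max), (1,Max), (2,Max), (4,Max)}.
(0,Max) ∈ A1 ⇒ Max forces the target.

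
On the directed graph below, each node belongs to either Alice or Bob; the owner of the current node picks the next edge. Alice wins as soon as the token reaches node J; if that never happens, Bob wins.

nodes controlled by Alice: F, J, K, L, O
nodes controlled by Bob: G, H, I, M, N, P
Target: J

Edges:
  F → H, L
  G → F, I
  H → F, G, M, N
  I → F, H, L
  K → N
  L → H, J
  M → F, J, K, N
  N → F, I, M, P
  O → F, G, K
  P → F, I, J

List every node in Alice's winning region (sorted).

F, J, L, O

A0 = {J}
A1: add {L} — L (Alice) has L→J.
A2: add {F} — F (Alice) has F→L.
A3: add {O} — O (Alice) has O→F.
A4 = A3; e.g. G (Bob) can still go to I. Fixed point.
Alice's winning region = {F, J, L, O}.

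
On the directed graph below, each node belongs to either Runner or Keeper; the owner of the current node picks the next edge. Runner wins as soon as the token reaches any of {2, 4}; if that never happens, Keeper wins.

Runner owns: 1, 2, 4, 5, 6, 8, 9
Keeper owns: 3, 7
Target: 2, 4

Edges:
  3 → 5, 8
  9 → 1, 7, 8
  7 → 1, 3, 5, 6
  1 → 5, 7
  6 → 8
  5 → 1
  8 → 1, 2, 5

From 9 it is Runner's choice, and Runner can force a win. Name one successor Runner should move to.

8

A0 = {2, 4}
A1: add {8} — 8 (Runner) has 8→2.
A2: add {6, 9} — 6 (Runner) has 6→8; 9 (Runner) has 9→8.
A3 = A2; e.g. 1 (Runner) has no edge into A2. Fixed point.
From 9, successor 8 is in the attractor (rank 1); the other successors 1, 7 are not.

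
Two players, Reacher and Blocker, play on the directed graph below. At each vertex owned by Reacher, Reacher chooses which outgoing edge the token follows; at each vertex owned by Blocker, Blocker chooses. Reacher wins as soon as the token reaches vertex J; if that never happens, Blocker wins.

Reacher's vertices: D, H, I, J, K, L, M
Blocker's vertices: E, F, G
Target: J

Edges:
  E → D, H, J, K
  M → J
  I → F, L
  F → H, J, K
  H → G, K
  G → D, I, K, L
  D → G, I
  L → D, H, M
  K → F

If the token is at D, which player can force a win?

Reacher

A0 = {J}
A1: add {M} — M (Reacher) has M→J.
A2: add {L} — L (Reacher) has L→M.
A3: add {I} — I (Reacher) has I→L.
A4: add {D} — D (Reacher) has D→I.
A5 = A4; e.g. E (Blocker) can still go to H. Fixed point.
D ∈ A4, so Reacher can force the target.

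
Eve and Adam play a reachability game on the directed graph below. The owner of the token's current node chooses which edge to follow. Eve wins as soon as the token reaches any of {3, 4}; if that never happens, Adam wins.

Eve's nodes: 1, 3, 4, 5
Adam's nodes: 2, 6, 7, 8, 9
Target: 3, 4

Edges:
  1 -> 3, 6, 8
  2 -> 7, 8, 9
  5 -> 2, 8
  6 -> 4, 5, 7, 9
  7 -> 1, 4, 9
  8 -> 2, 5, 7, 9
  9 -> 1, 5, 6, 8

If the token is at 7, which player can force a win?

Adam

A0 = {3, 4}
A1: add {1} — 1 (Eve) has 1→3.
A2 = A1; e.g. 2 (Adam) can still go to 7. Fixed point.
7 never enters the attractor, so Adam can avoid the target forever.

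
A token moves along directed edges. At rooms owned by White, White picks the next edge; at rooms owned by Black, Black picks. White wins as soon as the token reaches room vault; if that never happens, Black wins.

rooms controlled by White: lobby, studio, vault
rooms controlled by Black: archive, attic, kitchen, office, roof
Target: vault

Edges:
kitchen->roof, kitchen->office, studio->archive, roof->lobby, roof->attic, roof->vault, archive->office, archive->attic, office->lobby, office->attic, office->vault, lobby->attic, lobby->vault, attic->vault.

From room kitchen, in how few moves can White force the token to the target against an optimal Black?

A0 = {vault}
A1: add {attic, lobby} — lobby (White) has lobby→vault; attic (Black): all of {vault} already in.
A2: add {office, roof} — roof (Black): all of {lobby, attic, vault} already in; office (Black): all of {lobby, attic, vault} already in.
A3: add {archive, kitchen} — kitchen (Black): all of {roof, office} already in; archive (Black): all of {office, attic} already in.
kitchen enters the attractor at level 3, so White can force the target in 3 moves from there.

3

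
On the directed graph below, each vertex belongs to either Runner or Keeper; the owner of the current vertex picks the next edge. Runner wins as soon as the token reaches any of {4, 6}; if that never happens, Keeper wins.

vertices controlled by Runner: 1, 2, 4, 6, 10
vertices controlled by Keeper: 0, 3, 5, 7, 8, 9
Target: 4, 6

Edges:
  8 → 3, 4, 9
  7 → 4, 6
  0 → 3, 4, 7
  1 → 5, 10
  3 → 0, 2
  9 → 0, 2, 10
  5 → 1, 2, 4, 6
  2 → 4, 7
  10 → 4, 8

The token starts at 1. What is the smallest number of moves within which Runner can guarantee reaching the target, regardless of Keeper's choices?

A0 = {4, 6}
A1: add {2, 7, 10} — 2 (Runner) has 2→4; 7 (Keeper): all of {4, 6} already in; 10 (Runner) has 10→4.
A2: add {1} — 1 (Runner) has 1→10.
1 enters the attractor at level 2, so Runner can force the target in 2 moves from there.

2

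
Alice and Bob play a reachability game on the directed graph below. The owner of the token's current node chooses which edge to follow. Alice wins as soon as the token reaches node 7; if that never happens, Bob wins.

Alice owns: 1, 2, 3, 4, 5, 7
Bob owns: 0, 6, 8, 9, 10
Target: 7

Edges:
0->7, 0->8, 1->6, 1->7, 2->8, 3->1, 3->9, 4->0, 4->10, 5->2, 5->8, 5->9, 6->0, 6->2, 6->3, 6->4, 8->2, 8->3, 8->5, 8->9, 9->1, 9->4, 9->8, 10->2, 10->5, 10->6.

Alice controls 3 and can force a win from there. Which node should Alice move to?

1

A0 = {7}
A1: add {1} — 1 (Alice) has 1→7.
A2: add {3} — 3 (Alice) has 3→1.
A3 = A2; e.g. 0 (Bob) can still go to 8. Fixed point.
From 3, successor 1 is in the attractor (rank 1); the other successor 9 is not.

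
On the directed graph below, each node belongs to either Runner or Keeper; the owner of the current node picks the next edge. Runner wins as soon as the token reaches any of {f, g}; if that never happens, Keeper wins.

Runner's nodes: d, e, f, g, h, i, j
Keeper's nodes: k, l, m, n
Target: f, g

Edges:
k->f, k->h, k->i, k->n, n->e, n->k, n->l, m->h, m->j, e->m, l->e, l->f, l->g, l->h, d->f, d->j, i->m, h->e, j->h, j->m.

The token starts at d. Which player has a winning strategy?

A0 = {f, g}
A1: add {d} — d (Runner) has d→f.
A2 = A1; e.g. e (Runner) has no edge into A1. Fixed point.
d ∈ A1, so Runner can force the target.

Runner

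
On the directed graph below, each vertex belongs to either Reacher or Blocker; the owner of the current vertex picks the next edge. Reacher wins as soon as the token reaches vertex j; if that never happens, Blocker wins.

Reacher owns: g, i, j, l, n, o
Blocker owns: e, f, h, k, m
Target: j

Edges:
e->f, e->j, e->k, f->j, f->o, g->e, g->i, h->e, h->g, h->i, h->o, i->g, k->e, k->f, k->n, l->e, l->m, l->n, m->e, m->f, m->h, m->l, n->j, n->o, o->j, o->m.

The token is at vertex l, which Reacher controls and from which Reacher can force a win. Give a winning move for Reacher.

n

A0 = {j}
A1: add {n, o} — n (Reacher) has n→j; o (Reacher) has o→j.
A2: add {f, l} — f (Blocker): all of {j, o} already in; l (Reacher) has l→n.
A3 = A2; e.g. e (Blocker) can still go to k. Fixed point.
From l, successor n is in the attractor (rank 1); the other successors e, m are not.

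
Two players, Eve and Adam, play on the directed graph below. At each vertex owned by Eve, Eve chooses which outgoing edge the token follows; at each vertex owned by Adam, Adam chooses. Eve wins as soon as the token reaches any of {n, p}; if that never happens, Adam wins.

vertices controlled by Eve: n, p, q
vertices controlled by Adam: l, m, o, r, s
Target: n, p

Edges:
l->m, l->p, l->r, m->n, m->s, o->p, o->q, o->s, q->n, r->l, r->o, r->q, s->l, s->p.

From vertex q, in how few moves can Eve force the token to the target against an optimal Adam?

1

A0 = {n, p}
A1: add {q} — q (Eve) has q→n.
A2 = A1; e.g. l (Adam) can still go to m. Fixed point.
q enters the attractor at level 1, so Eve can force the target in 1 move from there.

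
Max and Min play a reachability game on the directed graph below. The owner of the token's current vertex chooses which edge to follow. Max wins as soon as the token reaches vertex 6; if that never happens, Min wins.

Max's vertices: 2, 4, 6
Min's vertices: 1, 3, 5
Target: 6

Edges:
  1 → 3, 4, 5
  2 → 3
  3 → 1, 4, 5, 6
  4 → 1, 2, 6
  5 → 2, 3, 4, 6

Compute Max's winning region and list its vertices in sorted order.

A0 = {6}
A1: add {4} — 4 (Max) has 4→6.
A2 = A1; e.g. 1 (Min) can still go to 3. Fixed point.
Max's winning region = {4, 6}.

4, 6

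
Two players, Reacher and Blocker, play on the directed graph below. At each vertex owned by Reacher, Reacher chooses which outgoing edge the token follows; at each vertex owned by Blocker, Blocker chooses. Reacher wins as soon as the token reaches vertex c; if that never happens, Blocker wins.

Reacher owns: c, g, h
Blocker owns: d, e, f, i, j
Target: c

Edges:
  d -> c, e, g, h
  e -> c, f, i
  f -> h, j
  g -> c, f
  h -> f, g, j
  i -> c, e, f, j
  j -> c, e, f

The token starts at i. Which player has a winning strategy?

Blocker

A0 = {c}
A1: add {g} — g (Reacher) has g→c.
A2: add {h} — h (Reacher) has h→g.
A3 = A2; e.g. d (Blocker) can still go to e. Fixed point.
i never enters the attractor, so Blocker can avoid the target forever.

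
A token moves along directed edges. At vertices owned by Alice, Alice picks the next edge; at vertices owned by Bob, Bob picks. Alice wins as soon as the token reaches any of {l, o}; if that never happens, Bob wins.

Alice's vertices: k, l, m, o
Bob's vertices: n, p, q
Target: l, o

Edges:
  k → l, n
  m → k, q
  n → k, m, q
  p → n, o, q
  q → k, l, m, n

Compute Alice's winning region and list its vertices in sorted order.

A0 = {l, o}
A1: add {k} — k (Alice) has k→l.
A2: add {m} — m (Alice) has m→k.
A3 = A2; e.g. n (Bob) can still go to q. Fixed point.
Alice's winning region = {k, l, m, o}.

k, l, m, o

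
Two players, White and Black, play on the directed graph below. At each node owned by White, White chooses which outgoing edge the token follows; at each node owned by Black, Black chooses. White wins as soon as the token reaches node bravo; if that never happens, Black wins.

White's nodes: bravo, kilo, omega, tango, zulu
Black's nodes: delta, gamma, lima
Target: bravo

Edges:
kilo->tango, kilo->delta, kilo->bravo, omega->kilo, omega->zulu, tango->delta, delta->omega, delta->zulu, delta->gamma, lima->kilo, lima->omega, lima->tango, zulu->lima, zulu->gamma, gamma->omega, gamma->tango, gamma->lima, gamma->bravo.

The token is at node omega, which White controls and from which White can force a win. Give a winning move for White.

kilo

A0 = {bravo}
A1: add {kilo} — kilo (White) has kilo→bravo.
A2: add {omega} — omega (White) has omega→kilo.
A3 = A2; e.g. tango (White) has no edge into A2. Fixed point.
From omega, successor kilo is in the attractor (rank 1); the other successor zulu is not.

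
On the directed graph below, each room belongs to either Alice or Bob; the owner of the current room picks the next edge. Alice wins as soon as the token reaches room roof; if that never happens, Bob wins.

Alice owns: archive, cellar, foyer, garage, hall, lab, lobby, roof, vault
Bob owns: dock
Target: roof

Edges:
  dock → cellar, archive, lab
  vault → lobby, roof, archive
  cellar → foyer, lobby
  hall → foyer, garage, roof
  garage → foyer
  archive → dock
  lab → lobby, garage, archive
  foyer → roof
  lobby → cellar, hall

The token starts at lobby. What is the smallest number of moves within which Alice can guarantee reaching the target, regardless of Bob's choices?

2

A0 = {roof}
A1: add {foyer, hall, vault} — foyer (Alice) has foyer→roof; vault (Alice) has vault→roof; hall (Alice) has hall→roof.
A2: add {cellar, garage, lobby} — lobby (Alice) has lobby→hall; cellar (Alice) has cellar→foyer; garage (Alice) has garage→foyer.
lobby enters the attractor at level 2, so Alice can force the target in 2 moves from there.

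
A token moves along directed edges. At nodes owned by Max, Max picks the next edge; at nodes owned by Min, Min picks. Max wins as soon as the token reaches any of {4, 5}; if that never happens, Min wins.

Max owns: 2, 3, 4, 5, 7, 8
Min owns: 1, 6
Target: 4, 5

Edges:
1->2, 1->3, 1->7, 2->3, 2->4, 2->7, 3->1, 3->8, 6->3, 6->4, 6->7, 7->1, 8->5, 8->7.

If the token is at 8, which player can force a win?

Max

A0 = {4, 5}
A1: add {2, 8} — 2 (Max) has 2→4; 8 (Max) has 8→5.
8 ∈ A1, so Max can force the target.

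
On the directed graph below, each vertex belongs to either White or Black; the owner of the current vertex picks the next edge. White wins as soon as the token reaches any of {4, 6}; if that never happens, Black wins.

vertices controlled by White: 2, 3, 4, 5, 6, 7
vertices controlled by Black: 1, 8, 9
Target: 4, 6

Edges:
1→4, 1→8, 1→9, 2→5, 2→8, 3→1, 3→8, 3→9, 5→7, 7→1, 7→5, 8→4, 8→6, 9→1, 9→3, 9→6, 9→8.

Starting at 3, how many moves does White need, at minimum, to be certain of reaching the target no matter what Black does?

A0 = {4, 6}
A1: add {8} — 8 (Black): all of {4, 6} already in.
A2: add {2, 3} — 2 (White) has 2→8; 3 (White) has 3→8.
A3 = A2; e.g. 1 (Black) can still go to 9. Fixed point.
3 enters the attractor at level 2, so White can force the target in 2 moves from there.

2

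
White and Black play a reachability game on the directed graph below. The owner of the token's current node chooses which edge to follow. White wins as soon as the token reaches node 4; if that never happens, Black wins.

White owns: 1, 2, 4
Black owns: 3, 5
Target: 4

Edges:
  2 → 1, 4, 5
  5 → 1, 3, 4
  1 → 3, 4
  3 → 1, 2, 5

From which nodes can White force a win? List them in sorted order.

A0 = {4}
A1: add {1, 2} — 1 (White) has 1→4; 2 (White) has 2→4.
A2 = A1; e.g. 3 (Black) can still go to 5. Fixed point.
White's winning region = {1, 2, 4}.

1, 2, 4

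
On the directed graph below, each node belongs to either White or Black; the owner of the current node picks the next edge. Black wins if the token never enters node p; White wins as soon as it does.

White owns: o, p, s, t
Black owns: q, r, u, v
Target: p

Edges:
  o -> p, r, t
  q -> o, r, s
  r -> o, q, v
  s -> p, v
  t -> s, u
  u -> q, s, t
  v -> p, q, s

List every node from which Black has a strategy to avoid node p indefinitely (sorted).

A0 = {p}
A1: add {o, s} — o (White) has o→p; s (White) has s→p.
A2: add {t} — t (White) has t→s.
A3 = A2; e.g. q (Black) can still go to r. Fixed point.
White's attractor = {o, p, s, t}; Black avoids the target exactly from the complement.

q, r, u, v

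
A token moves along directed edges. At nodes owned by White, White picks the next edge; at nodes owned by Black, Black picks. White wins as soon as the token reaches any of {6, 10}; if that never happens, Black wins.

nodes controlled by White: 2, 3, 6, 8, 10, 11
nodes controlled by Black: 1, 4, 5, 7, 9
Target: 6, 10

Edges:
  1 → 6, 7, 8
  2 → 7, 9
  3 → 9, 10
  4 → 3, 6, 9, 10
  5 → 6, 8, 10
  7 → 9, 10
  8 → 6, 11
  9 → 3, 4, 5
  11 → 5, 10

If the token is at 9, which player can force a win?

A0 = {6, 10}
A1: add {3, 8, 11} — 3 (White) has 3→10; 8 (White) has 8→6; 11 (White) has 11→10.
A2: add {5} — 5 (Black): all of {6, 8, 10} already in.
A3 = A2; e.g. 1 (Black) can still go to 7. Fixed point.
9 never enters the attractor, so Black can avoid the target forever.

Black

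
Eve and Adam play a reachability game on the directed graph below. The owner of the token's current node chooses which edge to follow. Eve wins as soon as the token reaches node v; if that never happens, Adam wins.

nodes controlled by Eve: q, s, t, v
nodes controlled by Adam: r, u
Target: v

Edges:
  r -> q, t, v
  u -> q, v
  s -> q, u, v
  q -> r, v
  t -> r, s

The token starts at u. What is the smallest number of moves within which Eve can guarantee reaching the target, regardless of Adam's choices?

2

A0 = {v}
A1: add {q, s} — q (Eve) has q→v; s (Eve) has s→v.
A2: add {t, u} — t (Eve) has t→s; u (Adam): all of {q, v} already in.
u enters the attractor at level 2, so Eve can force the target in 2 moves from there.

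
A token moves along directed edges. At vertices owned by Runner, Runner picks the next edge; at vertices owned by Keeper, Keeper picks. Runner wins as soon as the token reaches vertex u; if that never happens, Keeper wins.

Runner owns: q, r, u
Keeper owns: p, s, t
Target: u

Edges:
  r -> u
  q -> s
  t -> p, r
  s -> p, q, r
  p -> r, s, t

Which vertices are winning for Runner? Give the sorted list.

r, u

A0 = {u}
A1: add {r} — r (Runner) has r→u.
A2 = A1; e.g. p (Keeper) can still go to s. Fixed point.
Runner's winning region = {r, u}.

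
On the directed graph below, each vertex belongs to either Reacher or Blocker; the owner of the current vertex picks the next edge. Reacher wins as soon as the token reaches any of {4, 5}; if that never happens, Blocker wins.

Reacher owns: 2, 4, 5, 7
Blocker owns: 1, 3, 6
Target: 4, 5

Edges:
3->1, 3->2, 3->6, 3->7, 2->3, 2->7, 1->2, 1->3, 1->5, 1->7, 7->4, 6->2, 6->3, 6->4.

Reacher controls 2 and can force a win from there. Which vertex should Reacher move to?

7

A0 = {4, 5}
A1: add {7} — 7 (Reacher) has 7→4.
A2: add {2} — 2 (Reacher) has 2→7.
A3 = A2; e.g. 1 (Blocker) can still go to 3. Fixed point.
From 2, successor 7 is in the attractor (rank 1); the other successor 3 is not.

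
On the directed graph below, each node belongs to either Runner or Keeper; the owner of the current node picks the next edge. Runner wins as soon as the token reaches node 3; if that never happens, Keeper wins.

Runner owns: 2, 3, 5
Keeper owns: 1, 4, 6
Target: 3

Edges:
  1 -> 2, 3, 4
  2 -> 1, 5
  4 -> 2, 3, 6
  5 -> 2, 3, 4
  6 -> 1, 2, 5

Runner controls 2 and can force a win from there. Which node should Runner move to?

A0 = {3}
A1: add {5} — 5 (Runner) has 5→3.
A2: add {2} — 2 (Runner) has 2→5.
A3 = A2; e.g. 1 (Keeper) can still go to 4. Fixed point.
From 2, successor 5 is in the attractor (rank 1); the other successor 1 is not.

5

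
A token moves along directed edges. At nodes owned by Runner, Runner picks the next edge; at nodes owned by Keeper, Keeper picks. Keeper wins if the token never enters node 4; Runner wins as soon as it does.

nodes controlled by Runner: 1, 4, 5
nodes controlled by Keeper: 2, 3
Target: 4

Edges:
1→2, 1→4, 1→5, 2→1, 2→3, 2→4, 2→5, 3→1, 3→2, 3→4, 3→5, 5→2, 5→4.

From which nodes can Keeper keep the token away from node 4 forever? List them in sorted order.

2, 3

A0 = {4}
A1: add {1, 5} — 1 (Runner) has 1→4; 5 (Runner) has 5→4.
A2 = A1; e.g. 2 (Keeper) can still go to 3. Fixed point.
Runner's attractor = {1, 4, 5}; Keeper avoids the target exactly from the complement.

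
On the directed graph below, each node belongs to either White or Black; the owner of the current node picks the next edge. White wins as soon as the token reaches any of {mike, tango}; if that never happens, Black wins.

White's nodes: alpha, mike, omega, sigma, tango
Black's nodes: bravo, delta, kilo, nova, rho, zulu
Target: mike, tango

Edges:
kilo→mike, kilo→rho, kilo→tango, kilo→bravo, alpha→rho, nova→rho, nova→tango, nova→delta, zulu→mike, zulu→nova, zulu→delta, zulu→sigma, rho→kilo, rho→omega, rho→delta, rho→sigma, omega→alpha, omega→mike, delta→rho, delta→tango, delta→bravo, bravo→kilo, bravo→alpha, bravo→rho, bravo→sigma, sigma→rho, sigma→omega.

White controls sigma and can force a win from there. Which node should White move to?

omega

A0 = {mike, tango}
A1: add {omega} — omega (White) has omega→mike.
A2: add {sigma} — sigma (White) has sigma→omega.
A3 = A2; e.g. kilo (Black) can still go to rho. Fixed point.
From sigma, successor omega is in the attractor (rank 1); the other successor rho is not.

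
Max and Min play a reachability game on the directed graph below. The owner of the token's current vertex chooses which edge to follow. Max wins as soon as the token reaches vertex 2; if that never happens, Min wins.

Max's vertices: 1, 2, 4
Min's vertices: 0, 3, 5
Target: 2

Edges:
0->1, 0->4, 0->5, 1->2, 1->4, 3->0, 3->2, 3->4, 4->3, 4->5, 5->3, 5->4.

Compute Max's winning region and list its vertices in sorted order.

A0 = {2}
A1: add {1} — 1 (Max) has 1→2.
A2 = A1; e.g. 0 (Min) can still go to 4. Fixed point.
Max's winning region = {1, 2}.

1, 2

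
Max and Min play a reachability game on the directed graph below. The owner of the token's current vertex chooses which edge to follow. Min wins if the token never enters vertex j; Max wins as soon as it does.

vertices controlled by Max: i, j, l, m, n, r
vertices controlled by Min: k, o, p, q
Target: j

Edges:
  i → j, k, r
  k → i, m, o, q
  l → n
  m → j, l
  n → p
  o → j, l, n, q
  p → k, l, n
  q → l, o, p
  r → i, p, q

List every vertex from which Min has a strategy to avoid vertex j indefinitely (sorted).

A0 = {j}
A1: add {i, m} — i (Max) has i→j; m (Max) has m→j.
A2: add {r} — r (Max) has r→i.
A3 = A2; e.g. k (Min) can still go to o. Fixed point.
Max's attractor = {i, j, m, r}; Min avoids the target exactly from the complement.

k, l, n, o, p, q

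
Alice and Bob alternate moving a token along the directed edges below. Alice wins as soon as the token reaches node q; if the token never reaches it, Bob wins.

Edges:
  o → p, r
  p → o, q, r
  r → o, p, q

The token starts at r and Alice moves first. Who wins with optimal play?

Alice

Track states (vertex, player-to-move).
A0 = {(q,Alice), (q,Bob)}
A1: add {(p,Alice), (r,Alice)}.
(r,Alice) ∈ A1 ⇒ Alice forces the target.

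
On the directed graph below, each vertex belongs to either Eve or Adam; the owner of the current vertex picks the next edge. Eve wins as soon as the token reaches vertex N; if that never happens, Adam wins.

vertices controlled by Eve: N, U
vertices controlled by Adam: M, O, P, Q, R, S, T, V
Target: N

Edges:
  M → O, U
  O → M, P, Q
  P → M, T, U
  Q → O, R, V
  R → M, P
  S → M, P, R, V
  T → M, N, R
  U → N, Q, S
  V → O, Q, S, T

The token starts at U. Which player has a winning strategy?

Eve

A0 = {N}
A1: add {U} — U (Eve) has U→N.
A2 = A1; e.g. M (Adam) can still go to O. Fixed point.
U ∈ A1, so Eve can force the target.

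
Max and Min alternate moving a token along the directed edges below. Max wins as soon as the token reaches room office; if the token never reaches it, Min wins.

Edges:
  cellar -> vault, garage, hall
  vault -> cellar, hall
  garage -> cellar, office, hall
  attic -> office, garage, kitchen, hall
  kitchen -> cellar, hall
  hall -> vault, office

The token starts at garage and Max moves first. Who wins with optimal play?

Max

Track states (vertex, player-to-move).
A0 = {(office,Max), (office,Min)}
A1: add {(garage,Max), (attic,Max), (hall,Max)}.
(garage,Max) ∈ A1 ⇒ Max forces the target.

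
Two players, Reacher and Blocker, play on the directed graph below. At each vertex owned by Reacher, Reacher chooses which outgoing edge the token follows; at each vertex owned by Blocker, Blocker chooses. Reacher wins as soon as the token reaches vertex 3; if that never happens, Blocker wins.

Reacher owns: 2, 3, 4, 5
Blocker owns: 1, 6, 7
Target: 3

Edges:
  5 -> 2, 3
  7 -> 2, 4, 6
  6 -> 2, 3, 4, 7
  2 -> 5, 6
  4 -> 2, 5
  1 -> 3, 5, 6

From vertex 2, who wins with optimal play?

Reacher

A0 = {3}
A1: add {5} — 5 (Reacher) has 5→3.
A2: add {2, 4} — 2 (Reacher) has 2→5; 4 (Reacher) has 4→5.
A3 = A2; e.g. 1 (Blocker) can still go to 6. Fixed point.
2 ∈ A2, so Reacher can force the target.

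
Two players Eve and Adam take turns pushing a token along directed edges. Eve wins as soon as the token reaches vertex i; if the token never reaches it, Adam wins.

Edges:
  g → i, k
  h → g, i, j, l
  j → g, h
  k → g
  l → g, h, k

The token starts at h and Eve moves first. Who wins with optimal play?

Track states (vertex, player-to-move).
A0 = {(i,Eve), (i,Adam)}
A1: add {(g,Eve), (h,Eve)}.
(h,Eve) ∈ A1 ⇒ Eve forces the target.

Eve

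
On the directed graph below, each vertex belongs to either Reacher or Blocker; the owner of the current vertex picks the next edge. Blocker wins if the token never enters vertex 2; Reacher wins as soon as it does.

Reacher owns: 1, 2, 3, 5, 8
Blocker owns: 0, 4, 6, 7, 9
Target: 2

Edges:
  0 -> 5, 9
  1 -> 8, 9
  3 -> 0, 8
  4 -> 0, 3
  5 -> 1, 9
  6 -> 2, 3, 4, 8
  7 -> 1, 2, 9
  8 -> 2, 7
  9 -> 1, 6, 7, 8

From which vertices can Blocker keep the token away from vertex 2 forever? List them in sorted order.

0, 4, 6, 7, 9

A0 = {2}
A1: add {8} — 8 (Reacher) has 8→2.
A2: add {1, 3} — 1 (Reacher) has 1→8; 3 (Reacher) has 3→8.
A3: add {5} — 5 (Reacher) has 5→1.
A4 = A3; e.g. 0 (Blocker) can still go to 9. Fixed point.
Reacher's attractor = {1, 2, 3, 5, 8}; Blocker avoids the target exactly from the complement.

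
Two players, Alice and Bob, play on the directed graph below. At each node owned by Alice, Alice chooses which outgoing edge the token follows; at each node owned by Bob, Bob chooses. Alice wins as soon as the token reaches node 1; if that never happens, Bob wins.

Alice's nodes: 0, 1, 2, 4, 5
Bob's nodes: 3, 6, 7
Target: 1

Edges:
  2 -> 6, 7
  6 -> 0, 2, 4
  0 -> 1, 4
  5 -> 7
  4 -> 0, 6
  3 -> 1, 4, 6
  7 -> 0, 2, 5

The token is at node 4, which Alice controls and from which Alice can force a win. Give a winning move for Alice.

0

A0 = {1}
A1: add {0} — 0 (Alice) has 0→1.
A2: add {4} — 4 (Alice) has 4→0.
A3 = A2; e.g. 2 (Alice) has no edge into A2. Fixed point.
From 4, successor 0 is in the attractor (rank 1); the other successor 6 is not.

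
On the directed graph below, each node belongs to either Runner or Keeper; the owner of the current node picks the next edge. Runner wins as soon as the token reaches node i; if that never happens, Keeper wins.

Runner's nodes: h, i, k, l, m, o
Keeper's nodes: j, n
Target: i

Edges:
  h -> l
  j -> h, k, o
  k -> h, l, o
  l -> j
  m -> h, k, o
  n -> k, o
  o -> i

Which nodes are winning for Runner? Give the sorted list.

i, k, m, n, o

A0 = {i}
A1: add {o} — o (Runner) has o→i.
A2: add {k, m} — k (Runner) has k→o; m (Runner) has m→o.
A3: add {n} — n (Keeper): all of {k, o} already in.
A4 = A3; e.g. h (Runner) has no edge into A3. Fixed point.
Runner's winning region = {i, k, m, n, o}.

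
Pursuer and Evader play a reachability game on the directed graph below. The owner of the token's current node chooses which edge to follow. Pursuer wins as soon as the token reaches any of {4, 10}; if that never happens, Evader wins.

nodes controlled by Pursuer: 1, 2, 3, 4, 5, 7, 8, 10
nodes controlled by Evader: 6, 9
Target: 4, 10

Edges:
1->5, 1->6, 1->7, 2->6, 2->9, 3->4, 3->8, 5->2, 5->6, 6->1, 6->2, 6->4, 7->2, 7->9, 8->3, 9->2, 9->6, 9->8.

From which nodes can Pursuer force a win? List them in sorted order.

A0 = {4, 10}
A1: add {3} — 3 (Pursuer) has 3→4.
A2: add {8} — 8 (Pursuer) has 8→3.
A3 = A2; e.g. 1 (Pursuer) has no edge into A2. Fixed point.
Pursuer's winning region = {3, 4, 8, 10}.

3, 4, 8, 10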